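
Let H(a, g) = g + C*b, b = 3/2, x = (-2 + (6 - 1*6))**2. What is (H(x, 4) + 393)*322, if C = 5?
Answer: 130249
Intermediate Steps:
x = 4 (x = (-2 + (6 - 6))**2 = (-2 + 0)**2 = (-2)**2 = 4)
b = 3/2 (b = 3*(1/2) = 3/2 ≈ 1.5000)
H(a, g) = 15/2 + g (H(a, g) = g + 5*(3/2) = g + 15/2 = 15/2 + g)
(H(x, 4) + 393)*322 = ((15/2 + 4) + 393)*322 = (23/2 + 393)*322 = (809/2)*322 = 130249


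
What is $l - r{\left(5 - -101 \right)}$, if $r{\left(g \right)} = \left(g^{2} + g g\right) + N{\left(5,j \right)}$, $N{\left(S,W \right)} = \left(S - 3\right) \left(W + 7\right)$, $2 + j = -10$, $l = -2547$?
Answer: $-25009$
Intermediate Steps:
$j = -12$ ($j = -2 - 10 = -12$)
$N{\left(S,W \right)} = \left(-3 + S\right) \left(7 + W\right)$
$r{\left(g \right)} = -10 + 2 g^{2}$ ($r{\left(g \right)} = \left(g^{2} + g g\right) + \left(-21 - -36 + 7 \cdot 5 + 5 \left(-12\right)\right) = \left(g^{2} + g^{2}\right) + \left(-21 + 36 + 35 - 60\right) = 2 g^{2} - 10 = -10 + 2 g^{2}$)
$l - r{\left(5 - -101 \right)} = -2547 - \left(-10 + 2 \left(5 - -101\right)^{2}\right) = -2547 - \left(-10 + 2 \left(5 + 101\right)^{2}\right) = -2547 - \left(-10 + 2 \cdot 106^{2}\right) = -2547 - \left(-10 + 2 \cdot 11236\right) = -2547 - \left(-10 + 22472\right) = -2547 - 22462 = -25009$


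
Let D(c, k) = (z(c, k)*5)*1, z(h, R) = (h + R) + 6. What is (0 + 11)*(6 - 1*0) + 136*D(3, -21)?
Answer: -8094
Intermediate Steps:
z(h, R) = 6 + R + h (z(h, R) = (R + h) + 6 = 6 + R + h)
D(c, k) = 30 + 5*c + 5*k (D(c, k) = ((6 + k + c)*5)*1 = ((6 + c + k)*5)*1 = (30 + 5*c + 5*k)*1 = 30 + 5*c + 5*k)
(0 + 11)*(6 - 1*0) + 136*D(3, -21) = (0 + 11)*(6 - 1*0) + 136*(30 + 5*3 + 5*(-21)) = 11*(6 + 0) + 136*(30 + 15 - 105) = 11*6 + 136*(-60) = 66 - 8160 = -8094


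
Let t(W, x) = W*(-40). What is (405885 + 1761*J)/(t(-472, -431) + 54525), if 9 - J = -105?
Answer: 606639/73405 ≈ 8.2643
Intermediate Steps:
J = 114 (J = 9 - 1*(-105) = 9 + 105 = 114)
t(W, x) = -40*W
(405885 + 1761*J)/(t(-472, -431) + 54525) = (405885 + 1761*114)/(-40*(-472) + 54525) = (405885 + 200754)/(18880 + 54525) = 606639/73405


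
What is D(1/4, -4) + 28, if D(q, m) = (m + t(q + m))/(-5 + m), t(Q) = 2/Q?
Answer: 3848/135 ≈ 28.504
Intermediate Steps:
D(q, m) = (m + 2/(m + q))/(-5 + m) (D(q, m) = (m + 2/(q + m))/(-5 + m) = (m + 2/(m + q))/(-5 + m))
D(1/4, -4) + 28 = (2 - 4*(-4 + 1/4))/((-5 - 4)*(-4 + 1/4)) + 28 = (2 - 4*(-4 + ¼))/((-9)*(-4 + ¼)) + 28 = -(2 - 4*(-15/4))/(9*(-15/4)) + 28 = -⅑*(-4/15)*(2 + 15) + 28 = -⅑*(-4/15)*17 + 28 = 68/135 + 28 = 3848/135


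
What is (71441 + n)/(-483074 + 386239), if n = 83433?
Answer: -154874/96835 ≈ -1.5994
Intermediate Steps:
(71441 + n)/(-483074 + 386239) = (71441 + 83433)/(-483074 + 386239) = 154874/(-96835) = 154874*(-1/96835) = -154874/96835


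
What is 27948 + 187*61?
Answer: 39355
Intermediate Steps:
27948 + 187*61 = 27948 + 11407 = 39355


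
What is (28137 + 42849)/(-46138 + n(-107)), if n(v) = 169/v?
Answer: -2531834/1645645 ≈ -1.5385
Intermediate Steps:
(28137 + 42849)/(-46138 + n(-107)) = (28137 + 42849)/(-46138 + 169/(-107)) = 70986/(-46138 + 169*(-1/107)) = 70986/(-46138 - 169/107) = 70986/(-4936935/107) = 70986*(-107/4936935) = -2531834/1645645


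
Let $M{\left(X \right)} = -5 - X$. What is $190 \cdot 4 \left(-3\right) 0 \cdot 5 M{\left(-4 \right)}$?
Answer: $0$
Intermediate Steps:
$190 \cdot 4 \left(-3\right) 0 \cdot 5 M{\left(-4 \right)} = 190 \cdot 4 \left(-3\right) 0 \cdot 5 \left(-5 - -4\right) = 190 \left(\left(-12\right) 0\right) 5 \left(-5 + 4\right) = 190 \cdot 0 \cdot 5 \left(-1\right) = 0 \left(-5\right) = 0$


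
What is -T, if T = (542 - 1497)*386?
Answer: 368630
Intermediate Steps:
T = -368630 (T = -955*386 = -368630)
-T = -1*(-368630) = 368630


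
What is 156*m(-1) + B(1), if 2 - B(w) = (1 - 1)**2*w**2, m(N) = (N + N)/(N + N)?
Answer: 158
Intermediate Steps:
m(N) = 1 (m(N) = (2*N)/((2*N)) = (2*N)*(1/(2*N)) = 1)
B(w) = 2 (B(w) = 2 - (1 - 1)**2*w**2 = 2 - 0**2*w**2 = 2 - 0*w**2 = 2 - 1*0 = 2 + 0 = 2)
156*m(-1) + B(1) = 156*1 + 2 = 156 + 2 = 158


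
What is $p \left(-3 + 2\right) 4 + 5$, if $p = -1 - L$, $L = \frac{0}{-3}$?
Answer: $9$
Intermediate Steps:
$L = 0$ ($L = 0 \left(- \frac{1}{3}\right) = 0$)
$p = -1$ ($p = -1 - 0 = -1 + 0 = -1$)
$p \left(-3 + 2\right) 4 + 5 = - (-3 + 2) 4 + 5 = \left(-1\right) \left(-1\right) 4 + 5 = 1 \cdot 4 + 5 = 4 + 5 = 9$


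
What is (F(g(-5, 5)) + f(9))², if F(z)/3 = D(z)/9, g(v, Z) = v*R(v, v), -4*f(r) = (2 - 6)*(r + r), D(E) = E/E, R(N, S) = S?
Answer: 3025/9 ≈ 336.11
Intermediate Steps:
D(E) = 1
f(r) = 2*r (f(r) = -(2 - 6)*(r + r)/4 = -(-1)*2*r = -(-2)*r = 2*r)
g(v, Z) = v² (g(v, Z) = v*v = v²)
F(z) = ⅓ (F(z) = 3*(1/9) = 3*(1*(⅑)) = 3*(⅑) = ⅓)
(F(g(-5, 5)) + f(9))² = (⅓ + 2*9)² = (⅓ + 18)² = (55/3)² = 3025/9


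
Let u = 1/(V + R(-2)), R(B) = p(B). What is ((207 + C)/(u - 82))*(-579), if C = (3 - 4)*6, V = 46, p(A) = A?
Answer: 5120676/3607 ≈ 1419.7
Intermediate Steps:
R(B) = B
C = -6 (C = -1*6 = -6)
u = 1/44 (u = 1/(46 - 2) = 1/44 ≈ 0.022727)
((207 + C)/(u - 82))*(-579) = ((207 - 6)/(1/44 - 82))*(-579) = (201/(-3607/44))*(-579) = (201*(-44/3607))*(-579) = -8844/3607*(-579) = 5120676/3607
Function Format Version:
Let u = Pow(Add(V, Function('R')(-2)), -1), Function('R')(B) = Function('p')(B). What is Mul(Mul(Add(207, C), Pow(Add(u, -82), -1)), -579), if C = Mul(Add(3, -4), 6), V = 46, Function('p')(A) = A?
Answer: Rational(5120676, 3607) ≈ 1419.7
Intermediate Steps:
Function('R')(B) = B
C = -6 (C = Mul(-1, 6) = -6)
u = Rational(1, 44) (u = Pow(Add(46, -2), -1) = Pow(44, -1) = Rational(1, 44) ≈ 0.022727)
Mul(Mul(Add(207, C), Pow(Add(u, -82), -1)), -579) = Mul(Mul(Add(207, -6), Pow(Add(Rational(1, 44), -82), -1)), -579) = Mul(Mul(201, Pow(Rational(-3607, 44), -1)), -579) = Mul(Mul(201, Rational(-44, 3607)), -579) = Mul(Rational(-8844, 3607), -579) = Rational(5120676, 3607)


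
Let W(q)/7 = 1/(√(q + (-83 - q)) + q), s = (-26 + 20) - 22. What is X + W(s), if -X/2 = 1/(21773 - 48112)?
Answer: (-184317*I + 2*√83)/(26339*(√83 + 28*I)) ≈ -0.22599 - 0.073556*I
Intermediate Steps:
s = -28 (s = -6 - 22 = -28)
W(q) = 7/(q + I*√83) (W(q) = 7/(√(q + (-83 - q)) + q) = 7/(√(-83) + q) = 7/(I*√83 + q) = 7/(q + I*√83))
X = 2/26339 (X = -2/(21773 - 48112) = -2/(-26339) = -2*(-1/26339) = 2/26339 ≈ 7.5933e-5)
X + W(s) = 2/26339 + 7/(-28 + I*√83)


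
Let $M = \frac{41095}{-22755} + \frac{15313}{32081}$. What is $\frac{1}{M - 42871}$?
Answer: $- \frac{146000631}{6259387035877} \approx -2.3325 \cdot 10^{-5}$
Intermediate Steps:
$M = - \frac{193984276}{146000631}$ ($M = 41095 \left(- \frac{1}{22755}\right) + 15313 \cdot \frac{1}{32081} = - \frac{8219}{4551} + \frac{15313}{32081} = - \frac{193984276}{146000631} \approx -1.3287$)
$\frac{1}{M - 42871} = \frac{1}{- \frac{193984276}{146000631} - 42871} = \frac{1}{- \frac{6259387035877}{146000631}} = - \frac{146000631}{6259387035877}$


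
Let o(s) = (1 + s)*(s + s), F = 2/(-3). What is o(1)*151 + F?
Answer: 1810/3 ≈ 603.33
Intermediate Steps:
F = -2/3 (F = -1/3*2 = -2/3 ≈ -0.66667)
o(s) = 2*s*(1 + s) (o(s) = (1 + s)*(2*s) = 2*s*(1 + s))
o(1)*151 + F = (2*1*(1 + 1))*151 - 2/3 = (2*1*2)*151 - 2/3 = 4*151 - 2/3 = 604 - 2/3 = 1810/3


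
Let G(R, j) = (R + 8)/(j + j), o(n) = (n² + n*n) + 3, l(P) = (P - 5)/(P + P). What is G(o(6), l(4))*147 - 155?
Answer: -48959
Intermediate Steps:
l(P) = (-5 + P)/(2*P) (l(P) = (-5 + P)/((2*P)) = (-5 + P)*(1/(2*P)) = (-5 + P)/(2*P))
o(n) = 3 + 2*n² (o(n) = (n² + n²) + 3 = 2*n² + 3 = 3 + 2*n²)
G(R, j) = (8 + R)/(2*j) (G(R, j) = (8 + R)/((2*j)) = (8 + R)*(1/(2*j)) = (8 + R)/(2*j))
G(o(6), l(4))*147 - 155 = ((8 + (3 + 2*6²))/(2*(((½)*(-5 + 4)/4))))*147 - 155 = ((8 + (3 + 2*36))/(2*(((½)*(¼)*(-1)))))*147 - 155 = ((8 + (3 + 72))/(2*(-⅛)))*147 - 155 = ((½)*(-8)*(8 + 75))*147 - 155 = ((½)*(-8)*83)*147 - 155 = -332*147 - 155 = -48804 - 155 = -48959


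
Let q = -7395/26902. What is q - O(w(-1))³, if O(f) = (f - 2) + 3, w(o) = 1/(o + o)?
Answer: -43031/107608 ≈ -0.39989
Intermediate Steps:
w(o) = 1/(2*o)
O(f) = 1 + f (O(f) = (-2 + f) + 3 = 1 + f)
q = -7395/26902 (q = -7395*1/26902 = -7395/26902 ≈ -0.27489)
q - O(w(-1))³ = -7395/26902 - (1 + (½)/(-1))³ = -7395/26902 - (1 + (½)*(-1))³ = -7395/26902 - (1 - ½)³ = -7395/26902 - (½)³ = -7395/26902 - 1*⅛ = -7395/26902 - ⅛ = -43031/107608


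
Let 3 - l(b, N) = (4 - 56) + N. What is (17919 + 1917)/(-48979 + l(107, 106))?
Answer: -9918/24515 ≈ -0.40457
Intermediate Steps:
l(b, N) = 55 - N (l(b, N) = 3 - ((4 - 56) + N) = 3 - (-52 + N) = 3 + (52 - N) = 55 - N)
(17919 + 1917)/(-48979 + l(107, 106)) = (17919 + 1917)/(-48979 + (55 - 1*106)) = 19836/(-48979 + (55 - 106)) = 19836/(-48979 - 51) = 19836/(-49030) = 19836*(-1/49030) = -9918/24515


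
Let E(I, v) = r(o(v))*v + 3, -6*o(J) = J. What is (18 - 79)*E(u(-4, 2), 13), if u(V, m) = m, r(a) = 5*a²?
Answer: -676673/36 ≈ -18796.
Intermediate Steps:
o(J) = -J/6
E(I, v) = 3 + 5*v³/36 (E(I, v) = (5*(-v/6)²)*v + 3 = (5*(v²/36))*v + 3 = (5*v²/36)*v + 3 = 5*v³/36 + 3 = 3 + 5*v³/36)
(18 - 79)*E(u(-4, 2), 13) = (18 - 79)*(3 + (5/36)*13³) = -61*(3 + (5/36)*2197) = -61*(3 + 10985/36) = -61*11093/36 = -676673/36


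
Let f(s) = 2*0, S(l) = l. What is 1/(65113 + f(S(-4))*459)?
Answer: 1/65113 ≈ 1.5358e-5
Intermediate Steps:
f(s) = 0
1/(65113 + f(S(-4))*459) = 1/(65113 + 0*459) = 1/(65113 + 0) = 1/65113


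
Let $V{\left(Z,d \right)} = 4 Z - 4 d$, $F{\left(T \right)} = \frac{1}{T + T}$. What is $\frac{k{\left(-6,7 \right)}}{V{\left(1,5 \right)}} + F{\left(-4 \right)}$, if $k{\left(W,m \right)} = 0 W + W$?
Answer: $\frac{1}{4} \approx 0.25$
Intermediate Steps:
$k{\left(W,m \right)} = W$ ($k{\left(W,m \right)} = 0 + W = W$)
$F{\left(T \right)} = \frac{1}{2 T}$
$V{\left(Z,d \right)} = - 4 d + 4 Z$
$\frac{k{\left(-6,7 \right)}}{V{\left(1,5 \right)}} + F{\left(-4 \right)} = \frac{1}{\left(-4\right) 5 + 4 \cdot 1} \left(-6\right) + \frac{1}{2 \left(-4\right)} = \frac{1}{-20 + 4} \left(-6\right) + \frac{1}{2} \left(- \frac{1}{4}\right) = \frac{1}{-16} \left(-6\right) - \frac{1}{8} = \left(- \frac{1}{16}\right) \left(-6\right) - \frac{1}{8} = \frac{3}{8} - \frac{1}{8} = \frac{1}{4}$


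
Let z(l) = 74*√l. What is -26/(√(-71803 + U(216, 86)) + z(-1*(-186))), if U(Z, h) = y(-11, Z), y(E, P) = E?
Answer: -26/(74*√186 + I*√71814) ≈ -0.024066 + 0.0063902*I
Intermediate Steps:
U(Z, h) = -11
-26/(√(-71803 + U(216, 86)) + z(-1*(-186))) = -26/(√(-71803 - 11) + 74*√(-1*(-186))) = -26/(√(-71814) + 74*√186) = -26/(I*√71814 + 74*√186) = -26/(74*√186 + I*√71814)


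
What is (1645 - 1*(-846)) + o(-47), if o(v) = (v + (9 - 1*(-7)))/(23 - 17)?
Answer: 14915/6 ≈ 2485.8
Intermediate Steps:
o(v) = 8/3 + v/6 (o(v) = (v + (9 + 7))/6 = (v + 16)*(1/6) = (16 + v)*(1/6) = 8/3 + v/6)
(1645 - 1*(-846)) + o(-47) = (1645 - 1*(-846)) + (8/3 + (1/6)*(-47)) = (1645 + 846) + (8/3 - 47/6) = 2491 - 31/6 = 14915/6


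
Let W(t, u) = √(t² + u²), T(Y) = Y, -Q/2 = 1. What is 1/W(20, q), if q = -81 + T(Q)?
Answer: √7289/7289 ≈ 0.011713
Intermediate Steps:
Q = -2 (Q = -2*1 = -2)
q = -83 (q = -81 - 2 = -83)
1/W(20, q) = 1/(√(20² + (-83)²)) = 1/(√(400 + 6889)) = 1/(√7289) = √7289/7289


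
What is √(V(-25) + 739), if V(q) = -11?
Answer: 2*√182 ≈ 26.981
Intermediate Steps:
√(V(-25) + 739) = √(-11 + 739) = √728 = 2*√182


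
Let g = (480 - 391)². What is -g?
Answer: -7921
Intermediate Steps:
g = 7921 (g = 89² = 7921)
-g = -1*7921 = -7921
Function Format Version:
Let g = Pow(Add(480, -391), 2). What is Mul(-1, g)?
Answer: -7921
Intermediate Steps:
g = 7921 (g = Pow(89, 2) = 7921)
Mul(-1, g) = Mul(-1, 7921) = -7921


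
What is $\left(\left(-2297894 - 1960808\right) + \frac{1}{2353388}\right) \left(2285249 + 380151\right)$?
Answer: $- \frac{6678411701825581250}{588347} \approx -1.1351 \cdot 10^{13}$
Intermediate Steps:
$\left(\left(-2297894 - 1960808\right) + \frac{1}{2353388}\right) \left(2285249 + 380151\right) = \left(-4258702 + \frac{1}{2353388}\right) 2665400 = \left(- \frac{10022378182375}{2353388}\right) 2665400 = - \frac{6678411701825581250}{588347}$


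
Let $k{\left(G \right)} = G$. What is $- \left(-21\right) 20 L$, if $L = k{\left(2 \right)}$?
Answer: $840$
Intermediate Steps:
$L = 2$
$- \left(-21\right) 20 L = - \left(-21\right) 20 \cdot 2 = - \left(-420\right) 2 = \left(-1\right) \left(-840\right) = 840$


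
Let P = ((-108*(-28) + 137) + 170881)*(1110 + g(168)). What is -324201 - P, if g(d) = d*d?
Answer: -5105672229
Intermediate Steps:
g(d) = d**2
P = 5105348028 (P = ((-108*(-28) + 137) + 170881)*(1110 + 168**2) = ((3024 + 137) + 170881)*(1110 + 28224) = (3161 + 170881)*29334 = 174042*29334 = 5105348028)
-324201 - P = -324201 - 1*5105348028 = -324201 - 5105348028 = -5105672229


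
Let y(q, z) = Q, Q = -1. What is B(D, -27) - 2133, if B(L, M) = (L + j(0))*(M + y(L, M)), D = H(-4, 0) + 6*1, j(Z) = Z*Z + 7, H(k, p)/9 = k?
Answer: -1489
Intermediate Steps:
H(k, p) = 9*k
j(Z) = 7 + Z² (j(Z) = Z² + 7 = 7 + Z²)
D = -30 (D = 9*(-4) + 6*1 = -36 + 6 = -30)
y(q, z) = -1
B(L, M) = (-1 + M)*(7 + L) (B(L, M) = (L + (7 + 0²))*(M - 1) = (L + (7 + 0))*(-1 + M) = (L + 7)*(-1 + M) = (7 + L)*(-1 + M) = (-1 + M)*(7 + L))
B(D, -27) - 2133 = (-7 - 1*(-30) + 7*(-27) - 30*(-27)) - 2133 = (-7 + 30 - 189 + 810) - 2133 = 644 - 2133 = -1489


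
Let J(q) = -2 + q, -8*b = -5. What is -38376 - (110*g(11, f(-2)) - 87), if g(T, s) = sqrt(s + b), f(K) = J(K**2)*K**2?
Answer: -38289 - 55*sqrt(138)/2 ≈ -38612.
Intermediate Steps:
b = 5/8 (b = -1/8*(-5) = 5/8 ≈ 0.62500)
f(K) = K**2*(-2 + K**2) (f(K) = (-2 + K**2)*K**2 = K**2*(-2 + K**2))
g(T, s) = sqrt(5/8 + s) (g(T, s) = sqrt(s + 5/8) = sqrt(5/8 + s))
-38376 - (110*g(11, f(-2)) - 87) = -38376 - (110*(sqrt(10 + 16*((-2)**2*(-2 + (-2)**2)))/4) - 87) = -38376 - (110*(sqrt(10 + 16*(4*(-2 + 4)))/4) - 87) = -38376 - (110*(sqrt(10 + 16*(4*2))/4) - 87) = -38376 - (110*(sqrt(10 + 16*8)/4) - 87) = -38376 - (110*(sqrt(10 + 128)/4) - 87) = -38376 - (110*(sqrt(138)/4) - 87) = -38376 - (55*sqrt(138)/2 - 87) = -38376 - (-87 + 55*sqrt(138)/2) = -38376 + (87 - 55*sqrt(138)/2) = -38289 - 55*sqrt(138)/2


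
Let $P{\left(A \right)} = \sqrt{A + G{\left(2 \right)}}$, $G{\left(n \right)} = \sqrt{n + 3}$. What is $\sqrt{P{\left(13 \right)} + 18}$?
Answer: $\sqrt{18 + \sqrt{13 + \sqrt{5}}} \approx 4.6801$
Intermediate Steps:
$G{\left(n \right)} = \sqrt{3 + n}$
$P{\left(A \right)} = \sqrt{A + \sqrt{5}}$ ($P{\left(A \right)} = \sqrt{A + \sqrt{3 + 2}} = \sqrt{A + \sqrt{5}}$)
$\sqrt{P{\left(13 \right)} + 18} = \sqrt{\sqrt{13 + \sqrt{5}} + 18} = \sqrt{18 + \sqrt{13 + \sqrt{5}}}$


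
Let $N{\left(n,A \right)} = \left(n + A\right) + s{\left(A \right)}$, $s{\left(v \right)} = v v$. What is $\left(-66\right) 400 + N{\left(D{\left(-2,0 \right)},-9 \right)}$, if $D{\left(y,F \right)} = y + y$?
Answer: $-26332$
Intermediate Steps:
$D{\left(y,F \right)} = 2 y$
$s{\left(v \right)} = v^{2}$
$N{\left(n,A \right)} = A + n + A^{2}$ ($N{\left(n,A \right)} = \left(n + A\right) + A^{2} = \left(A + n\right) + A^{2} = A + n + A^{2}$)
$\left(-66\right) 400 + N{\left(D{\left(-2,0 \right)},-9 \right)} = \left(-66\right) 400 + \left(-9 + 2 \left(-2\right) + \left(-9\right)^{2}\right) = -26400 - -68 = -26400 + 68 = -26332$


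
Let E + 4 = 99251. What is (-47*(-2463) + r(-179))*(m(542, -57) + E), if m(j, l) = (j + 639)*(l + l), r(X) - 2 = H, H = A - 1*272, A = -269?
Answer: -4077360914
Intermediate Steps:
E = 99247 (E = -4 + 99251 = 99247)
H = -541 (H = -269 - 1*272 = -269 - 272 = -541)
r(X) = -539 (r(X) = 2 - 541 = -539)
m(j, l) = 2*l*(639 + j) (m(j, l) = (639 + j)*(2*l) = 2*l*(639 + j))
(-47*(-2463) + r(-179))*(m(542, -57) + E) = (-47*(-2463) - 539)*(2*(-57)*(639 + 542) + 99247) = (115761 - 539)*(2*(-57)*1181 + 99247) = 115222*(-134634 + 99247) = 115222*(-35387) = -4077360914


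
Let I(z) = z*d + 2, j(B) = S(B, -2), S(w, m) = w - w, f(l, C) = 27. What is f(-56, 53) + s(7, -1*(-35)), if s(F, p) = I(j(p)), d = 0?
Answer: 29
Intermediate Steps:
S(w, m) = 0
j(B) = 0
I(z) = 2 (I(z) = z*0 + 2 = 0 + 2 = 2)
s(F, p) = 2
f(-56, 53) + s(7, -1*(-35)) = 27 + 2 = 29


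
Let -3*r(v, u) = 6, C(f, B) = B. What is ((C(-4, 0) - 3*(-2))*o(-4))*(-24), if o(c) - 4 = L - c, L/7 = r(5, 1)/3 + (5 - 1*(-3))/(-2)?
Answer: 3552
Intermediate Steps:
r(v, u) = -2 (r(v, u) = -⅓*6 = -2)
L = -98/3 (L = 7*(-2/3 + (5 - 1*(-3))/(-2)) = 7*(-2*⅓ + (5 + 3)*(-½)) = 7*(-⅔ + 8*(-½)) = 7*(-⅔ - 4) = 7*(-14/3) = -98/3 ≈ -32.667)
o(c) = -86/3 - c (o(c) = 4 + (-98/3 - c) = -86/3 - c)
((C(-4, 0) - 3*(-2))*o(-4))*(-24) = ((0 - 3*(-2))*(-86/3 - 1*(-4)))*(-24) = ((0 + 6)*(-86/3 + 4))*(-24) = (6*(-74/3))*(-24) = -148*(-24) = 3552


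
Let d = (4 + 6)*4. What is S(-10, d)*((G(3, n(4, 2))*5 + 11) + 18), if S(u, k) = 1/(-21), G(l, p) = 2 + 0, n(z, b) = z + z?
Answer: -13/7 ≈ -1.8571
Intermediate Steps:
n(z, b) = 2*z
d = 40 (d = 10*4 = 40)
G(l, p) = 2
S(u, k) = -1/21
S(-10, d)*((G(3, n(4, 2))*5 + 11) + 18) = -((2*5 + 11) + 18)/21 = -((10 + 11) + 18)/21 = -(21 + 18)/21 = -1/21*39 = -13/7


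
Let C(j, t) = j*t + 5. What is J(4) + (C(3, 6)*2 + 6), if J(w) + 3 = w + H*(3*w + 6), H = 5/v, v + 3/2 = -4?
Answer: 403/11 ≈ 36.636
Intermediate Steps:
v = -11/2 (v = -3/2 - 4 = -11/2 ≈ -5.5000)
C(j, t) = 5 + j*t
H = -10/11 (H = 5/(-11/2) = 5*(-2/11) = -10/11 ≈ -0.90909)
J(w) = -93/11 - 19*w/11 (J(w) = -3 + (w - 10*(3*w + 6)/11) = -3 + (w - 10*(6 + 3*w)/11) = -3 + (w + (-60/11 - 30*w/11)) = -3 + (-60/11 - 19*w/11) = -93/11 - 19*w/11)
J(4) + (C(3, 6)*2 + 6) = (-93/11 - 19/11*4) + ((5 + 3*6)*2 + 6) = (-93/11 - 76/11) + ((5 + 18)*2 + 6) = -169/11 + (23*2 + 6) = -169/11 + (46 + 6) = -169/11 + 52 = 403/11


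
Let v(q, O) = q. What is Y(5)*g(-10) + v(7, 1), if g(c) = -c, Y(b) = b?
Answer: 57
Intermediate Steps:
Y(5)*g(-10) + v(7, 1) = 5*(-1*(-10)) + 7 = 5*10 + 7 = 50 + 7 = 57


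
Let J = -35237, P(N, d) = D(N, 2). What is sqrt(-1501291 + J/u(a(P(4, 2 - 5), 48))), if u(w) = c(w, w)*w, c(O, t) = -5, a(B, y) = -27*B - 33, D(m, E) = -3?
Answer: I*sqrt(5404119045)/60 ≈ 1225.2*I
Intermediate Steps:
P(N, d) = -3
a(B, y) = -33 - 27*B
u(w) = -5*w
sqrt(-1501291 + J/u(a(P(4, 2 - 5), 48))) = sqrt(-1501291 - 35237*(-1/(5*(-33 - 27*(-3))))) = sqrt(-1501291 - 35237*(-1/(5*(-33 + 81)))) = sqrt(-1501291 - 35237/((-5*48))) = sqrt(-1501291 - 35237/(-240)) = sqrt(-1501291 - 35237*(-1/240)) = sqrt(-1501291 + 35237/240) = sqrt(-360274603/240) = I*sqrt(5404119045)/60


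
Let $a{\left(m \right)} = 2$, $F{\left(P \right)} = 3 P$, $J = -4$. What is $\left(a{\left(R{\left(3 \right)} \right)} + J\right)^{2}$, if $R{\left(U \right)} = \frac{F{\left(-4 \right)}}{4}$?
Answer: $4$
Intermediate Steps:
$R{\left(U \right)} = -3$ ($R{\left(U \right)} = \frac{3 \left(-4\right)}{4} = \left(-12\right) \frac{1}{4} = -3$)
$\left(a{\left(R{\left(3 \right)} \right)} + J\right)^{2} = \left(2 - 4\right)^{2} = \left(-2\right)^{2} = 4$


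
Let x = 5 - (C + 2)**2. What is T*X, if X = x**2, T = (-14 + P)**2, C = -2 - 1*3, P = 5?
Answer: 1296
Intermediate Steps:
C = -5 (C = -2 - 3 = -5)
T = 81 (T = (-14 + 5)**2 = (-9)**2 = 81)
x = -4 (x = 5 - (-5 + 2)**2 = 5 - 1*(-3)**2 = 5 - 1*9 = 5 - 9 = -4)
X = 16 (X = (-4)**2 = 16)
T*X = 81*16 = 1296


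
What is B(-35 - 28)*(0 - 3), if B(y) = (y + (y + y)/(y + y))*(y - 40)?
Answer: -19158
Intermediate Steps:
B(y) = (1 + y)*(-40 + y) (B(y) = (y + (2*y)/((2*y)))*(-40 + y) = (y + (2*y)*(1/(2*y)))*(-40 + y) = (y + 1)*(-40 + y) = (1 + y)*(-40 + y))
B(-35 - 28)*(0 - 3) = (-40 + (-35 - 28)² - 39*(-35 - 28))*(0 - 3) = (-40 + (-63)² - 39*(-63))*(-3) = (-40 + 3969 + 2457)*(-3) = 6386*(-3) = -19158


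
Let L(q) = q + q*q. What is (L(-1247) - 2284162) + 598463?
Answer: -131937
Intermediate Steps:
L(q) = q + q²
(L(-1247) - 2284162) + 598463 = (-1247*(1 - 1247) - 2284162) + 598463 = (-1247*(-1246) - 2284162) + 598463 = (1553762 - 2284162) + 598463 = -730400 + 598463 = -131937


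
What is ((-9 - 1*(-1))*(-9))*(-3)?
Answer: -216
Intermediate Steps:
((-9 - 1*(-1))*(-9))*(-3) = ((-9 + 1)*(-9))*(-3) = -8*(-9)*(-3) = 72*(-3) = -216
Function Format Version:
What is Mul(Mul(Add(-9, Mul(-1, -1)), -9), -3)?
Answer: -216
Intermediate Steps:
Mul(Mul(Add(-9, Mul(-1, -1)), -9), -3) = Mul(Mul(Add(-9, 1), -9), -3) = Mul(Mul(-8, -9), -3) = Mul(72, -3) = -216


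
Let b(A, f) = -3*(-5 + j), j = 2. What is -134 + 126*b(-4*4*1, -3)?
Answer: 1000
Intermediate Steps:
b(A, f) = 9 (b(A, f) = -3*(-5 + 2) = -3*(-3) = 9)
-134 + 126*b(-4*4*1, -3) = -134 + 126*9 = -134 + 1134 = 1000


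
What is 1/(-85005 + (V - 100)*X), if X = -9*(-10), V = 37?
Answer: -1/90675 ≈ -1.1028e-5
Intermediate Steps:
X = 90
1/(-85005 + (V - 100)*X) = 1/(-85005 + (37 - 100)*90) = 1/(-85005 - 63*90) = 1/(-85005 - 5670) = 1/(-90675) = -1/90675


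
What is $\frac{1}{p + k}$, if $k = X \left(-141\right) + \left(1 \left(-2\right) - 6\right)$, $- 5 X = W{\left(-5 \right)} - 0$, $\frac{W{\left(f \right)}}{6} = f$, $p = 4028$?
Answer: $\frac{1}{3174} \approx 0.00031506$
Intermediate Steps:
$W{\left(f \right)} = 6 f$
$X = 6$ ($X = - \frac{6 \left(-5\right) - 0}{5} = - \frac{-30 + 0}{5} = \left(- \frac{1}{5}\right) \left(-30\right) = 6$)
$k = -854$ ($k = 6 \left(-141\right) + \left(1 \left(-2\right) - 6\right) = -846 - 8 = -854$)
$\frac{1}{p + k} = \frac{1}{4028 - 854} = \frac{1}{3174}$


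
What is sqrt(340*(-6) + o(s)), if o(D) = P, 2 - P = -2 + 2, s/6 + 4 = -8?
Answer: I*sqrt(2038) ≈ 45.144*I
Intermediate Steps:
s = -72 (s = -24 + 6*(-8) = -24 - 48 = -72)
P = 2 (P = 2 - (-2 + 2) = 2 - 1*0 = 2 + 0 = 2)
o(D) = 2
sqrt(340*(-6) + o(s)) = sqrt(340*(-6) + 2) = sqrt(-2040 + 2) = sqrt(-2038) = I*sqrt(2038)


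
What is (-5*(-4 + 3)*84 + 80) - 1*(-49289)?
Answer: 49789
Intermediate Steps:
(-5*(-4 + 3)*84 + 80) - 1*(-49289) = (-5*(-1)*84 + 80) + 49289 = (5*84 + 80) + 49289 = (420 + 80) + 49289 = 500 + 49289 = 49789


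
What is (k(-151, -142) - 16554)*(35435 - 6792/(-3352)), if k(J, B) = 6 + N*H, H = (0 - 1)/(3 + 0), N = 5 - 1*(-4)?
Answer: -245751134814/419 ≈ -5.8652e+8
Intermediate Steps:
N = 9 (N = 5 + 4 = 9)
H = -1/3 ≈ -0.33333
k(J, B) = 3 (k(J, B) = 6 + 9*(-1/3) = 6 - 3 = 3)
(k(-151, -142) - 16554)*(35435 - 6792/(-3352)) = (3 - 16554)*(35435 - 6792/(-3352)) = -16551*(35435 - 6792*(-1/3352)) = -16551*(35435 + 849/419) = -16551*14848114/419 = -245751134814/419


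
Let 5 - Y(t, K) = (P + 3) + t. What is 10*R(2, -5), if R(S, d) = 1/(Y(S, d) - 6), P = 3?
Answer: -10/9 ≈ -1.1111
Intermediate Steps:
Y(t, K) = -1 - t (Y(t, K) = 5 - ((3 + 3) + t) = 5 - (6 + t) = 5 + (-6 - t) = -1 - t)
R(S, d) = 1/(-7 - S) (R(S, d) = 1/((-1 - S) - 6) = 1/(-7 - S))
10*R(2, -5) = 10*(-1/(7 + 2)) = 10*(-1/9) = 10*(-1*⅑) = 10*(-⅑) = -10/9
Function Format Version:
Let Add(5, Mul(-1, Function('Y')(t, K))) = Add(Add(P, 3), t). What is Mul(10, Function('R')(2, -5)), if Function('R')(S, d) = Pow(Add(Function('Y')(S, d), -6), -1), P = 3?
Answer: Rational(-10, 9) ≈ -1.1111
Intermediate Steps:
Function('Y')(t, K) = Add(-1, Mul(-1, t)) (Function('Y')(t, K) = Add(5, Mul(-1, Add(Add(3, 3), t))) = Add(5, Mul(-1, Add(6, t))) = Add(5, Add(-6, Mul(-1, t))) = Add(-1, Mul(-1, t)))
Function('R')(S, d) = Pow(Add(-7, Mul(-1, S)), -1) (Function('R')(S, d) = Pow(Add(Add(-1, Mul(-1, S)), -6), -1) = Pow(Add(-7, Mul(-1, S)), -1))
Mul(10, Function('R')(2, -5)) = Mul(10, Mul(-1, Pow(Add(7, 2), -1))) = Mul(10, Mul(-1, Pow(9, -1))) = Mul(10, Mul(-1, Rational(1, 9))) = Mul(10, Rational(-1, 9)) = Rational(-10, 9)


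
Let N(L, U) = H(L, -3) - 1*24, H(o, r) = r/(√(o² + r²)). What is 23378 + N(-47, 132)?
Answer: 23354 - 3*√2218/2218 ≈ 23354.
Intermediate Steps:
H(o, r) = r/√(o² + r²)
N(L, U) = -24 - 3/√(9 + L²) (N(L, U) = -3/√(L² + (-3)²) - 1*24 = -3/√(L² + 9) - 24 = -3/√(9 + L²) - 24 = -24 - 3/√(9 + L²))
23378 + N(-47, 132) = 23378 + (-24 - 3/√(9 + (-47)²)) = 23378 + (-24 - 3/√(9 + 2209)) = 23378 + (-24 - 3*√2218/2218) = 23354 - 3*√2218/2218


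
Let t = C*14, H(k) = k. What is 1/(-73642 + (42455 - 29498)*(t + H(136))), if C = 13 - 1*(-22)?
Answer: 1/8037440 ≈ 1.2442e-7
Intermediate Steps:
C = 35 (C = 13 + 22 = 35)
t = 490 (t = 35*14 = 490)
1/(-73642 + (42455 - 29498)*(t + H(136))) = 1/(-73642 + (42455 - 29498)*(490 + 136)) = 1/(-73642 + 12957*626) = 1/(-73642 + 8111082) = 1/8037440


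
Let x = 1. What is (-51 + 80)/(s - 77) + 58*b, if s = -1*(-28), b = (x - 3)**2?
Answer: 11339/49 ≈ 231.41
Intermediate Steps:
b = 4 (b = (1 - 3)**2 = (-2)**2 = 4)
s = 28
(-51 + 80)/(s - 77) + 58*b = (-51 + 80)/(28 - 77) + 58*4 = 29/(-49) + 232 = 29*(-1/49) + 232 = -29/49 + 232 = 11339/49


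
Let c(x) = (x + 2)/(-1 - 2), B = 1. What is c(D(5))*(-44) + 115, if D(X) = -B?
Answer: 389/3 ≈ 129.67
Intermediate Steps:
D(X) = -1 (D(X) = -1*1 = -1)
c(x) = -⅔ - x/3 (c(x) = (2 + x)/(-3) = (2 + x)*(-⅓) = -⅔ - x/3)
c(D(5))*(-44) + 115 = (-⅔ - ⅓*(-1))*(-44) + 115 = (-⅔ + ⅓)*(-44) + 115 = -⅓*(-44) + 115 = 44/3 + 115 = 389/3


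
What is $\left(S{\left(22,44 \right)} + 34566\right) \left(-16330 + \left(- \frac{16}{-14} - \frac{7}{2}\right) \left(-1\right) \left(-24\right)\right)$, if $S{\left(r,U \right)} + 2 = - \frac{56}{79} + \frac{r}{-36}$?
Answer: $- \frac{2818792757243}{4977} \approx -5.6636 \cdot 10^{8}$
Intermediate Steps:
$S{\left(r,U \right)} = - \frac{214}{79} - \frac{r}{36}$ ($S{\left(r,U \right)} = -2 + \left(- \frac{56}{79} + \frac{r}{-36}\right) = -2 + \left(\left(-56\right) \frac{1}{79} + r \left(- \frac{1}{36}\right)\right) = -2 - \left(\frac{56}{79} + \frac{r}{36}\right) = - \frac{214}{79} - \frac{r}{36}$)
$\left(S{\left(22,44 \right)} + 34566\right) \left(-16330 + \left(- \frac{16}{-14} - \frac{7}{2}\right) \left(-1\right) \left(-24\right)\right) = \left(\left(- \frac{214}{79} - \frac{11}{18}\right) + 34566\right) \left(-16330 + \left(- \frac{16}{-14} - \frac{7}{2}\right) \left(-1\right) \left(-24\right)\right) = \left(\left(- \frac{214}{79} - \frac{11}{18}\right) + 34566\right) \left(-16330 + \left(\left(-16\right) \left(- \frac{1}{14}\right) - \frac{7}{2}\right) \left(-1\right) \left(-24\right)\right) = \left(- \frac{4721}{1422} + 34566\right) \left(-16330 + \left(\frac{8}{7} - \frac{7}{2}\right) \left(-1\right) \left(-24\right)\right) = \frac{49148131 \left(-16330 + \left(- \frac{33}{14}\right) \left(-1\right) \left(-24\right)\right)}{1422} = \frac{49148131 \left(-16330 + \frac{33}{14} \left(-24\right)\right)}{1422} = \frac{49148131 \left(-16330 - \frac{396}{7}\right)}{1422} = \frac{49148131}{1422} \left(- \frac{114706}{7}\right) = - \frac{2818792757243}{4977}$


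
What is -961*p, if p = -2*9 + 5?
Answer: 12493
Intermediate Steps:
p = -13 (p = -18 + 5 = -13)
-961*p = -961*(-13) = 12493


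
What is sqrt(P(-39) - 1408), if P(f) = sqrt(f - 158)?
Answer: sqrt(-1408 + I*sqrt(197)) ≈ 0.187 + 37.524*I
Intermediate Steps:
P(f) = sqrt(-158 + f)
sqrt(P(-39) - 1408) = sqrt(sqrt(-158 - 39) - 1408) = sqrt(sqrt(-197) - 1408) = sqrt(I*sqrt(197) - 1408) = sqrt(-1408 + I*sqrt(197))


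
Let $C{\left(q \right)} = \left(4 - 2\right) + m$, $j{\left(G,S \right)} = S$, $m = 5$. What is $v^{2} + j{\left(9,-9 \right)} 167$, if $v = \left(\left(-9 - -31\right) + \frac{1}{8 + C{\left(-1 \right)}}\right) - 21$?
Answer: $- \frac{337919}{225} \approx -1501.9$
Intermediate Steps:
$C{\left(q \right)} = 7$ ($C{\left(q \right)} = \left(4 - 2\right) + 5 = 2 + 5 = 7$)
$v = \frac{16}{15}$ ($v = \left(\left(-9 - -31\right) + \frac{1}{8 + 7}\right) - 21 = \left(\left(-9 + 31\right) + \frac{1}{15}\right) - 21 = \left(22 + \frac{1}{15}\right) - 21 = \frac{331}{15} - 21 = \frac{16}{15} \approx 1.0667$)
$v^{2} + j{\left(9,-9 \right)} 167 = \left(\frac{16}{15}\right)^{2} - 1503 = \frac{256}{225} - 1503 = - \frac{337919}{225}$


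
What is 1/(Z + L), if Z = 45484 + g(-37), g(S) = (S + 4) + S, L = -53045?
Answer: -1/7631 ≈ -0.00013104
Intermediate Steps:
g(S) = 4 + 2*S (g(S) = (4 + S) + S = 4 + 2*S)
Z = 45414 (Z = 45484 + (4 + 2*(-37)) = 45484 + (4 - 74) = 45484 - 70 = 45414)
1/(Z + L) = 1/(45414 - 53045) = 1/(-7631) = -1/7631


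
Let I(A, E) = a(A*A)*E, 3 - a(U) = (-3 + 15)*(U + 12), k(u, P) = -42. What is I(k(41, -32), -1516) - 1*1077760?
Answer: 31226684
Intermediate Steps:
a(U) = -141 - 12*U (a(U) = 3 - (-3 + 15)*(U + 12) = 3 - 12*(12 + U) = 3 - (144 + 12*U) = 3 + (-144 - 12*U) = -141 - 12*U)
I(A, E) = E*(-141 - 12*A²) (I(A, E) = (-141 - 12*A*A)*E = (-141 - 12*A²)*E = E*(-141 - 12*A²))
I(k(41, -32), -1516) - 1*1077760 = -3*(-1516)*(47 + 4*(-42)²) - 1*1077760 = -3*(-1516)*(47 + 4*1764) - 1077760 = -3*(-1516)*(47 + 7056) - 1077760 = -3*(-1516)*7103 - 1077760 = 32304444 - 1077760 = 31226684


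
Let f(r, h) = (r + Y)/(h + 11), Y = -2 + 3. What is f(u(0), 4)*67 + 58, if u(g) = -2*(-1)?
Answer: 357/5 ≈ 71.400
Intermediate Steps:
u(g) = 2
Y = 1
f(r, h) = (1 + r)/(11 + h) (f(r, h) = (r + 1)/(h + 11) = (1 + r)/(11 + h))
f(u(0), 4)*67 + 58 = ((1 + 2)/(11 + 4))*67 + 58 = (3/15)*67 + 58 = ((1/15)*3)*67 + 58 = (1/5)*67 + 58 = 67/5 + 58 = 357/5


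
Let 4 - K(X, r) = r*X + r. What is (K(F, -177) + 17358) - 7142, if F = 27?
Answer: 15176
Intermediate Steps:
K(X, r) = 4 - r - X*r (K(X, r) = 4 - (r*X + r) = 4 - (X*r + r) = 4 - (r + X*r) = 4 + (-r - X*r) = 4 - r - X*r)
(K(F, -177) + 17358) - 7142 = ((4 - 1*(-177) - 1*27*(-177)) + 17358) - 7142 = ((4 + 177 + 4779) + 17358) - 7142 = (4960 + 17358) - 7142 = 22318 - 7142 = 15176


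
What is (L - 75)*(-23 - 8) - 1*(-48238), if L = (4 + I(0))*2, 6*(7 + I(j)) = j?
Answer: 50749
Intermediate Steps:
I(j) = -7 + j/6
L = -6 (L = (4 + (-7 + (⅙)*0))*2 = (4 + (-7 + 0))*2 = (4 - 7)*2 = -3*2 = -6)
(L - 75)*(-23 - 8) - 1*(-48238) = (-6 - 75)*(-23 - 8) - 1*(-48238) = -81*(-31) + 48238 = 2511 + 48238 = 50749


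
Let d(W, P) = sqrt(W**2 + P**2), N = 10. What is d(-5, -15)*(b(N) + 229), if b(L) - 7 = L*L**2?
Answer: 6180*sqrt(10) ≈ 19543.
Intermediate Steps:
d(W, P) = sqrt(P**2 + W**2)
b(L) = 7 + L**3 (b(L) = 7 + L*L**2 = 7 + L**3)
d(-5, -15)*(b(N) + 229) = sqrt((-15)**2 + (-5)**2)*((7 + 10**3) + 229) = sqrt(225 + 25)*((7 + 1000) + 229) = sqrt(250)*(1007 + 229) = (5*sqrt(10))*1236 = 6180*sqrt(10)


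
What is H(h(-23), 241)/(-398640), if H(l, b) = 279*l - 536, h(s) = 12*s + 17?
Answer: 72797/398640 ≈ 0.18261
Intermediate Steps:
h(s) = 17 + 12*s
H(l, b) = -536 + 279*l
H(h(-23), 241)/(-398640) = (-536 + 279*(17 + 12*(-23)))/(-398640) = (-536 + 279*(17 - 276))*(-1/398640) = (-536 + 279*(-259))*(-1/398640) = (-536 - 72261)*(-1/398640) = -72797*(-1/398640) = 72797/398640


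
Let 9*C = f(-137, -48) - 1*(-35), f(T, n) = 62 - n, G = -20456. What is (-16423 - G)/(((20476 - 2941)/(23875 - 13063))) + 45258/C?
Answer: 897672446/169505 ≈ 5295.8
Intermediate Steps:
C = 145/9 (C = ((62 - 1*(-48)) - 1*(-35))/9 = ((62 + 48) + 35)/9 = (110 + 35)/9 = (1/9)*145 = 145/9 ≈ 16.111)
(-16423 - G)/(((20476 - 2941)/(23875 - 13063))) + 45258/C = (-16423 - 1*(-20456))/(((20476 - 2941)/(23875 - 13063))) + 45258/(145/9) = (-16423 + 20456)/((17535/10812)) + 45258*(9/145) = 4033/((17535*(1/10812))) + 407322/145 = 4033/(5845/3604) + 407322/145 = 4033*(3604/5845) + 407322/145 = 14534932/5845 + 407322/145 = 897672446/169505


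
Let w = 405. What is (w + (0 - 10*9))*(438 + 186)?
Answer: 196560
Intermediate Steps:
(w + (0 - 10*9))*(438 + 186) = (405 + (0 - 10*9))*(438 + 186) = (405 + (0 - 90))*624 = (405 - 90)*624 = 315*624 = 196560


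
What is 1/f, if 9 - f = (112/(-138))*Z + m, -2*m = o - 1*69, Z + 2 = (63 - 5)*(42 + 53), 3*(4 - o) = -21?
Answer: 23/102356 ≈ 0.00022471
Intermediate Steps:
o = 11 (o = 4 - ⅓*(-21) = 4 + 7 = 11)
Z = 5508 (Z = -2 + (63 - 5)*(42 + 53) = -2 + 58*95 = -2 + 5510 = 5508)
m = 29 (m = -(11 - 1*69)/2 = -(11 - 69)/2 = -½*(-58) = 29)
f = 102356/23 (f = 9 - ((112/(-138))*5508 + 29) = 9 - ((112*(-1/138))*5508 + 29) = 9 - (-56/69*5508 + 29) = 9 - (-102816/23 + 29) = 9 - 1*(-102149/23) = 9 + 102149/23 = 102356/23 ≈ 4450.3)
1/f = 1/(102356/23) = 23/102356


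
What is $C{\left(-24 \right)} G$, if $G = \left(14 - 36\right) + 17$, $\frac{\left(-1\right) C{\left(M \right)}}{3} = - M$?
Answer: $360$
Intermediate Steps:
$C{\left(M \right)} = 3 M$ ($C{\left(M \right)} = - 3 \left(- M\right) = 3 M$)
$G = -5$ ($G = -22 + 17 = -5$)
$C{\left(-24 \right)} G = 3 \left(-24\right) \left(-5\right) = \left(-72\right) \left(-5\right) = 360$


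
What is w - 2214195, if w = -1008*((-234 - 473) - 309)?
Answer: -1190067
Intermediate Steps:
w = 1024128 (w = -1008*(-707 - 309) = -1008*(-1016) = 1024128)
w - 2214195 = 1024128 - 2214195 = -1190067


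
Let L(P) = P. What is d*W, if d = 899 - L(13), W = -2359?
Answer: -2090074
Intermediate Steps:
d = 886 (d = 899 - 1*13 = 899 - 13 = 886)
d*W = 886*(-2359) = -2090074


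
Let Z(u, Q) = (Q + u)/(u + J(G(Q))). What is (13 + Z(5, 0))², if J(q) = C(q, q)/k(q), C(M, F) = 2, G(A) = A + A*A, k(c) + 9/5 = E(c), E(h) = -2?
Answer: 57600/289 ≈ 199.31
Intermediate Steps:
k(c) = -19/5 (k(c) = -9/5 - 2 = -19/5)
G(A) = A + A²
J(q) = -10/19 (J(q) = 2/(-19/5) = 2*(-5/19) = -10/19)
Z(u, Q) = (Q + u)/(-10/19 + u) (Z(u, Q) = (Q + u)/(u - 10/19) = (Q + u)/(-10/19 + u))
(13 + Z(5, 0))² = (13 + 19*(0 + 5)/(-10 + 19*5))² = (13 + 19*5/(-10 + 95))² = (13 + 19*5/85)² = (13 + 19*(1/85)*5)² = (13 + 19/17)² = (240/17)² = 57600/289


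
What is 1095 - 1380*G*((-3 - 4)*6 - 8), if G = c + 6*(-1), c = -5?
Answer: -757905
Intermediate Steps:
G = -11 (G = -5 + 6*(-1) = -5 - 6 = -11)
1095 - 1380*G*((-3 - 4)*6 - 8) = 1095 - (-15180)*((-3 - 4)*6 - 8) = 1095 - (-15180)*(-7*6 - 8) = 1095 - (-15180)*(-42 - 8) = 1095 - (-15180)*(-50) = 1095 - 1380*550 = 1095 - 759000 = -757905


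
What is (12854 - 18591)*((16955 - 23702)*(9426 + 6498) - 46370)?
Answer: 616644875726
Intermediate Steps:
(12854 - 18591)*((16955 - 23702)*(9426 + 6498) - 46370) = -5737*(-6747*15924 - 46370) = -5737*(-107439228 - 46370) = -5737*(-107485598) = 616644875726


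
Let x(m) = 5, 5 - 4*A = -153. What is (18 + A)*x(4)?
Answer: 575/2 ≈ 287.50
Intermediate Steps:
A = 79/2 (A = 5/4 - ¼*(-153) = 5/4 + 153/4 = 79/2 ≈ 39.500)
(18 + A)*x(4) = (18 + 79/2)*5 = (115/2)*5 = 575/2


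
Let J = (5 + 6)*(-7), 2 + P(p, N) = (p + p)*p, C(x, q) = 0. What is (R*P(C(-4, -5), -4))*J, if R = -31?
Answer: -4774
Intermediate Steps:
P(p, N) = -2 + 2*p² (P(p, N) = -2 + (p + p)*p = -2 + (2*p)*p = -2 + 2*p²)
J = -77 (J = 11*(-7) = -77)
(R*P(C(-4, -5), -4))*J = -31*(-2 + 2*0²)*(-77) = -31*(-2 + 2*0)*(-77) = -31*(-2 + 0)*(-77) = -31*(-2)*(-77) = 62*(-77) = -4774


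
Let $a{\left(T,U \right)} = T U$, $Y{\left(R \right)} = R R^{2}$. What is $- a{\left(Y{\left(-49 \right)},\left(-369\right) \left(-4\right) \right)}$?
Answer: $173649924$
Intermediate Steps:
$Y{\left(R \right)} = R^{3}$
$- a{\left(Y{\left(-49 \right)},\left(-369\right) \left(-4\right) \right)} = - \left(-49\right)^{3} \left(\left(-369\right) \left(-4\right)\right) = - \left(-117649\right) 1476 = \left(-1\right) \left(-173649924\right) = 173649924$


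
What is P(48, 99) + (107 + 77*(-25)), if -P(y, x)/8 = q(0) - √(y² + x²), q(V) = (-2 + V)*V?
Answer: -1818 + 24*√1345 ≈ -937.82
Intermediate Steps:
q(V) = V*(-2 + V)
P(y, x) = 8*√(x² + y²) (P(y, x) = -8*(0*(-2 + 0) - √(y² + x²)) = -8*(0*(-2) - √(x² + y²)) = -8*(0 - √(x² + y²)) = -(-8)*√(x² + y²) = 8*√(x² + y²))
P(48, 99) + (107 + 77*(-25)) = 8*√(99² + 48²) + (107 + 77*(-25)) = 8*√(9801 + 2304) + (107 - 1925) = 8*√12105 - 1818 = 8*(3*√1345) - 1818 = 24*√1345 - 1818 = -1818 + 24*√1345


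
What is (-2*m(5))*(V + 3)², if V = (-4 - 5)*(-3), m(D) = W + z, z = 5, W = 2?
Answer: -12600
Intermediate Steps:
m(D) = 7 (m(D) = 2 + 5 = 7)
V = 27 (V = -9*(-3) = 27)
(-2*m(5))*(V + 3)² = (-2*7)*(27 + 3)² = -14*30² = -14*900 = -12600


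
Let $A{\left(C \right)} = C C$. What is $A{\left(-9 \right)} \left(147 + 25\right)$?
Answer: $13932$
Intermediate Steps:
$A{\left(C \right)} = C^{2}$
$A{\left(-9 \right)} \left(147 + 25\right) = \left(-9\right)^{2} \left(147 + 25\right) = 81 \cdot 172 = 13932$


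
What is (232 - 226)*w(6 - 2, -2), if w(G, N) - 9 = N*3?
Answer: 18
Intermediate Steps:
w(G, N) = 9 + 3*N (w(G, N) = 9 + N*3 = 9 + 3*N)
(232 - 226)*w(6 - 2, -2) = (232 - 226)*(9 + 3*(-2)) = 6*(9 - 6) = 6*3 = 18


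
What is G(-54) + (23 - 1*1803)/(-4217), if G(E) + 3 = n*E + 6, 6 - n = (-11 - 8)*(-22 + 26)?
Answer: -18658445/4217 ≈ -4424.6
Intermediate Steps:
n = 82 (n = 6 - (-11 - 8)*(-22 + 26) = 6 - (-19)*4 = 6 - 1*(-76) = 6 + 76 = 82)
G(E) = 3 + 82*E (G(E) = -3 + (82*E + 6) = -3 + (6 + 82*E) = 3 + 82*E)
G(-54) + (23 - 1*1803)/(-4217) = (3 + 82*(-54)) + (23 - 1*1803)/(-4217) = (3 - 4428) + (23 - 1803)*(-1/4217) = -4425 - 1780*(-1/4217) = -4425 + 1780/4217 = -18658445/4217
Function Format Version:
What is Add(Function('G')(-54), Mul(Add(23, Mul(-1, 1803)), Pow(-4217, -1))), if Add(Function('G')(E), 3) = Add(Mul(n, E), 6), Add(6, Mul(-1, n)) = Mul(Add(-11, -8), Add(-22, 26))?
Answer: Rational(-18658445, 4217) ≈ -4424.6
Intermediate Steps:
n = 82 (n = Add(6, Mul(-1, Mul(Add(-11, -8), Add(-22, 26)))) = Add(6, Mul(-1, Mul(-19, 4))) = Add(6, Mul(-1, -76)) = Add(6, 76) = 82)
Function('G')(E) = Add(3, Mul(82, E)) (Function('G')(E) = Add(-3, Add(Mul(82, E), 6)) = Add(-3, Add(6, Mul(82, E))) = Add(3, Mul(82, E)))
Add(Function('G')(-54), Mul(Add(23, Mul(-1, 1803)), Pow(-4217, -1))) = Add(Add(3, Mul(82, -54)), Mul(Add(23, Mul(-1, 1803)), Pow(-4217, -1))) = Add(Add(3, -4428), Mul(Add(23, -1803), Rational(-1, 4217))) = Add(-4425, Mul(-1780, Rational(-1, 4217))) = Add(-4425, Rational(1780, 4217)) = Rational(-18658445, 4217)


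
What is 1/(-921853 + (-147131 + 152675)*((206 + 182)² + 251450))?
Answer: 1/2227732883 ≈ 4.4889e-10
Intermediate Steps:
1/(-921853 + (-147131 + 152675)*((206 + 182)² + 251450)) = 1/(-921853 + 5544*(388² + 251450)) = 1/(-921853 + 5544*(150544 + 251450)) = 1/(-921853 + 5544*401994) = 1/(-921853 + 2228654736) = 1/2227732883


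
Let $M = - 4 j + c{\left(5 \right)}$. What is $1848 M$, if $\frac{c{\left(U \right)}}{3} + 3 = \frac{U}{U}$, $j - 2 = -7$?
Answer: $25872$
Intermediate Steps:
$j = -5$ ($j = 2 - 7 = -5$)
$c{\left(U \right)} = -6$ ($c{\left(U \right)} = -9 + 3 \frac{U}{U} = -9 + 3 \cdot 1 = -9 + 3 = -6$)
$M = 14$ ($M = \left(-4\right) \left(-5\right) - 6 = 20 - 6 = 14$)
$1848 M = 1848 \cdot 14 = 25872$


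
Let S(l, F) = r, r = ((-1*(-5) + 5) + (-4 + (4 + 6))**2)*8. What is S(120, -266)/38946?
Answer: 184/19473 ≈ 0.0094490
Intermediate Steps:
r = 368 (r = ((5 + 5) + (-4 + 10)**2)*8 = (10 + 6**2)*8 = (10 + 36)*8 = 46*8 = 368)
S(l, F) = 368
S(120, -266)/38946 = 368/38946 = 368*(1/38946) = 184/19473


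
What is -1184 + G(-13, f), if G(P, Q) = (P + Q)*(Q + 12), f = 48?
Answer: 916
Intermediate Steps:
G(P, Q) = (12 + Q)*(P + Q) (G(P, Q) = (P + Q)*(12 + Q) = (12 + Q)*(P + Q))
-1184 + G(-13, f) = -1184 + (48² + 12*(-13) + 12*48 - 13*48) = -1184 + (2304 - 156 + 576 - 624) = -1184 + 2100 = 916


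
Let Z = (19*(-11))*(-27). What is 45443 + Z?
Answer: 51086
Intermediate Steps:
Z = 5643 (Z = -209*(-27) = 5643)
45443 + Z = 45443 + 5643 = 51086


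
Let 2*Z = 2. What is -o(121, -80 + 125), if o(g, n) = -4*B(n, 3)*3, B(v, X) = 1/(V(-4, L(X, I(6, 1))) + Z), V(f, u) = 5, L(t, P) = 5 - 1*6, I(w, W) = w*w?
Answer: 2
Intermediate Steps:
Z = 1 (Z = (½)*2 = 1)
I(w, W) = w²
L(t, P) = -1 (L(t, P) = 5 - 6 = -1)
B(v, X) = ⅙ (B(v, X) = 1/(5 + 1) = 1/6 = ⅙)
o(g, n) = -2 (o(g, n) = -4*⅙*3 = -⅔*3 = -2)
-o(121, -80 + 125) = -1*(-2) = 2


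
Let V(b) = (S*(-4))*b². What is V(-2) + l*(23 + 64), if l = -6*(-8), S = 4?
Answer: 4112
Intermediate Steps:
l = 48
V(b) = -16*b² (V(b) = (4*(-4))*b² = -16*b²)
V(-2) + l*(23 + 64) = -16*(-2)² + 48*(23 + 64) = -16*4 + 48*87 = -64 + 4176 = 4112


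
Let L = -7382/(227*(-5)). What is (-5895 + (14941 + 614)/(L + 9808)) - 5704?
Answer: -43062988271/3713154 ≈ -11597.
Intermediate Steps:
L = 7382/1135 (L = -7382/(-1135) = -7382*(-1/1135) = 7382/1135 ≈ 6.5040)
(-5895 + (14941 + 614)/(L + 9808)) - 5704 = (-5895 + (14941 + 614)/(7382/1135 + 9808)) - 5704 = (-5895 + 15555/(11139462/1135)) - 5704 = (-5895 + 15555*(1135/11139462)) - 5704 = (-5895 + 5884975/3713154) - 5704 = -21883157855/3713154 - 5704 = -43062988271/3713154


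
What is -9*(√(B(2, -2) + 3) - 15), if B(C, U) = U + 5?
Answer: 135 - 9*√6 ≈ 112.95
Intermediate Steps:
B(C, U) = 5 + U
-9*(√(B(2, -2) + 3) - 15) = -9*(√((5 - 2) + 3) - 15) = -9*(√(3 + 3) - 15) = -9*(√6 - 15) = -9*(-15 + √6) = 135 - 9*√6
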